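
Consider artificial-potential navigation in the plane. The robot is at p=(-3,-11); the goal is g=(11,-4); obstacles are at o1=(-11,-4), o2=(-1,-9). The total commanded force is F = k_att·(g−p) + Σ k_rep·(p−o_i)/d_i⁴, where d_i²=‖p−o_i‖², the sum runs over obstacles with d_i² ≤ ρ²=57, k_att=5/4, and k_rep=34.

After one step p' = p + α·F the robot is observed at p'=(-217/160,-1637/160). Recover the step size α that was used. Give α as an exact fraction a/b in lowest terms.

F_att = 5/4·(g−p) = 5/4·(14,7) = (17.5000,8.7500)
o1: d²=113 > ρ²=57 → inactive
o2: d²=8 ≤ ρ²=57; F_rep = 34·(-2,-2)/8² = (-1.0625,-1.0625)
F = F_att + ΣF_rep = (16.4375,7.6875)
Δp = p'−p = (1.6438,0.7688); α = Δx/Fx = (263/160) / (263/16) = 1/10
check: Δy/Fy = (123/160) / (123/16) = 1/10 ✓

α = 1/10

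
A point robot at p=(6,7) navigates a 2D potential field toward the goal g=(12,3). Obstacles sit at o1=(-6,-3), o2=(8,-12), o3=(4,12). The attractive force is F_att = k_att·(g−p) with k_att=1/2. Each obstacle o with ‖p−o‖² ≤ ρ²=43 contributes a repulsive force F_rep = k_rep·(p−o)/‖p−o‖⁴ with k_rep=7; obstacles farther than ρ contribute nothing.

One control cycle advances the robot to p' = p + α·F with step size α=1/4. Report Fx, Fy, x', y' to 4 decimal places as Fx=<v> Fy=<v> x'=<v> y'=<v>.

F_att = 1/2·(g−p) = 1/2·(6,-4) = (3.0000,-2.0000)
o1: d²=244 > ρ²=43 → inactive
o2: d²=365 > ρ²=43 → inactive
o3: d²=29 ≤ ρ²=43; F_rep = 7·(2,-5)/29² = (0.0166,-0.0416)
F = F_att + ΣF_rep = (3.0166,-2.0416)
p' = p + 1/4·F = (6.7542,6.4896)

Fx=3.0166 Fy=-2.0416 x'=6.7542 y'=6.4896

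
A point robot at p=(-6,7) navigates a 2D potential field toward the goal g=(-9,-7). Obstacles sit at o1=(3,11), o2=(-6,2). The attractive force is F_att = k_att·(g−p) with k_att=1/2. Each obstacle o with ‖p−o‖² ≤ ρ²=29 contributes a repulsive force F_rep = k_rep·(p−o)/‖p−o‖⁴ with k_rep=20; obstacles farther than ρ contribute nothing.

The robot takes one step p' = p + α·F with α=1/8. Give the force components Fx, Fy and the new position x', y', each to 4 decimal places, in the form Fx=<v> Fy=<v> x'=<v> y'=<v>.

F_att = 1/2·(g−p) = 1/2·(-3,-14) = (-1.5000,-7.0000)
o1: d²=97 > ρ²=29 → inactive
o2: d²=25 ≤ ρ²=29; F_rep = 20·(0,5)/25² = (0.0000,0.1600)
F = F_att + ΣF_rep = (-1.5000,-6.8400)
p' = p + 1/8·F = (-6.1875,6.1450)

Fx=-1.5000 Fy=-6.8400 x'=-6.1875 y'=6.1450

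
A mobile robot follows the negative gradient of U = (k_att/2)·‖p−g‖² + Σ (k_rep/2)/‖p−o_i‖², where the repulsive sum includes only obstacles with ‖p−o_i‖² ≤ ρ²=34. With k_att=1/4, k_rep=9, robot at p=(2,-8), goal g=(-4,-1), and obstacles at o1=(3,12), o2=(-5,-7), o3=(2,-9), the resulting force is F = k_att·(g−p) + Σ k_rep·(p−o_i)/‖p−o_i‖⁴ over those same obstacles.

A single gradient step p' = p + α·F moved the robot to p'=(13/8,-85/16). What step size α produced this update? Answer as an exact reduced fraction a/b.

F_att = 1/4·(g−p) = 1/4·(-6,7) = (-1.5000,1.7500)
o1: d²=401 > ρ²=34 → inactive
o2: d²=50 > ρ²=34 → inactive
o3: d²=1 ≤ ρ²=34; F_rep = 9·(0,1)/1² = (0.0000,9.0000)
F = F_att + ΣF_rep = (-1.5000,10.7500)
Δp = p'−p = (-0.3750,2.6875); α = Δx/Fx = (-3/8) / (-3/2) = 1/4
check: Δy/Fy = (43/16) / (43/4) = 1/4 ✓

α = 1/4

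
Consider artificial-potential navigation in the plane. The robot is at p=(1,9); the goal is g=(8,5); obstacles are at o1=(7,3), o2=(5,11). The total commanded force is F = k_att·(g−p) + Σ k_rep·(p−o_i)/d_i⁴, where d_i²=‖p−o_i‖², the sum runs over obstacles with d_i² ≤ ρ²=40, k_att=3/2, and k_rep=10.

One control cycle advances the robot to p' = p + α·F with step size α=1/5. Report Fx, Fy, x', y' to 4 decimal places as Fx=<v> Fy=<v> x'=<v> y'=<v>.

Fx=10.4000 Fy=-6.0500 x'=3.0800 y'=7.7900

F_att = 3/2·(g−p) = 3/2·(7,-4) = (10.5000,-6.0000)
o1: d²=72 > ρ²=40 → inactive
o2: d²=20 ≤ ρ²=40; F_rep = 10·(-4,-2)/20² = (-0.1000,-0.0500)
F = F_att + ΣF_rep = (10.4000,-6.0500)
p' = p + 1/5·F = (3.0800,7.7900)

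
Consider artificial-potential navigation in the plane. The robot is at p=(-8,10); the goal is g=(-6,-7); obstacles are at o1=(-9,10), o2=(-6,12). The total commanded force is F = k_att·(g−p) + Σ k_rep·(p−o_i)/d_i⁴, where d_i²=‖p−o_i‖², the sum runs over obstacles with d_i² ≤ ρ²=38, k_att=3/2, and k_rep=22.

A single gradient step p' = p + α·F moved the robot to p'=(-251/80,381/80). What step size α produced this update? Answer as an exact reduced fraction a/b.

α = 1/5

F_att = 3/2·(g−p) = 3/2·(2,-17) = (3.0000,-25.5000)
o1: d²=1 ≤ ρ²=38; F_rep = 22·(1,0)/1² = (22.0000,0.0000)
o2: d²=8 ≤ ρ²=38; F_rep = 22·(-2,-2)/8² = (-0.6875,-0.6875)
F = F_att + ΣF_rep = (24.3125,-26.1875)
Δp = p'−p = (4.8625,-5.2375); α = Δx/Fx = (389/80) / (389/16) = 1/5
check: Δy/Fy = (-419/80) / (-419/16) = 1/5 ✓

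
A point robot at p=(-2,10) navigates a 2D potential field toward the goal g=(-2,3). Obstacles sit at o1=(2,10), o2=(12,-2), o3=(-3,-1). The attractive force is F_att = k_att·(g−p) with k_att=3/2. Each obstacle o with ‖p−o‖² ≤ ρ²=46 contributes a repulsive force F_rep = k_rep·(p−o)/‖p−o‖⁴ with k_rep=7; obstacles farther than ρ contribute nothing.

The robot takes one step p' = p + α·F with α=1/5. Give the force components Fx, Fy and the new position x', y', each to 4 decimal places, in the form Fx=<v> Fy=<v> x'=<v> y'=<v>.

Fx=-0.1094 Fy=-10.5000 x'=-2.0219 y'=7.9000

F_att = 3/2·(g−p) = 3/2·(0,-7) = (0.0000,-10.5000)
o1: d²=16 ≤ ρ²=46; F_rep = 7·(-4,0)/16² = (-0.1094,0.0000)
o2: d²=340 > ρ²=46 → inactive
o3: d²=122 > ρ²=46 → inactive
F = F_att + ΣF_rep = (-0.1094,-10.5000)
p' = p + 1/5·F = (-2.0219,7.9000)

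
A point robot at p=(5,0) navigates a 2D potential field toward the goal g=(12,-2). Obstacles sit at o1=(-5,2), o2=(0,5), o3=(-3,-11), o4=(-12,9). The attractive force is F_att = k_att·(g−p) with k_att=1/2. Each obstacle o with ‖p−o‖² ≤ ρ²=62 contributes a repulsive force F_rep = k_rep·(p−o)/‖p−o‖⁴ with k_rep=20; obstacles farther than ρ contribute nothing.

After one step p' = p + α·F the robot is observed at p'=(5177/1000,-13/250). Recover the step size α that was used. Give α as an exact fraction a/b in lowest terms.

F_att = 1/2·(g−p) = 1/2·(7,-2) = (3.5000,-1.0000)
o1: d²=104 > ρ²=62 → inactive
o2: d²=50 ≤ ρ²=62; F_rep = 20·(5,-5)/50² = (0.0400,-0.0400)
o3: d²=185 > ρ²=62 → inactive
o4: d²=370 > ρ²=62 → inactive
F = F_att + ΣF_rep = (3.5400,-1.0400)
Δp = p'−p = (0.1770,-0.0520); α = Δx/Fx = (177/1000) / (177/50) = 1/20
check: Δy/Fy = (-13/250) / (-26/25) = 1/20 ✓

α = 1/20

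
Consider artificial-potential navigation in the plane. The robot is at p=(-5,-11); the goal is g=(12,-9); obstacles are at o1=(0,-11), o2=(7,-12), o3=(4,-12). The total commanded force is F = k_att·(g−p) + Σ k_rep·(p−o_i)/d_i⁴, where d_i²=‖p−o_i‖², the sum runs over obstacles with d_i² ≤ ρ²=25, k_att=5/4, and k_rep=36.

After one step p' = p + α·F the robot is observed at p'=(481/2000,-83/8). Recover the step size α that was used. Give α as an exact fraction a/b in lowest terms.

α = 1/4

F_att = 5/4·(g−p) = 5/4·(17,2) = (21.2500,2.5000)
o1: d²=25 ≤ ρ²=25; F_rep = 36·(-5,0)/25² = (-0.2880,0.0000)
o2: d²=145 > ρ²=25 → inactive
o3: d²=82 > ρ²=25 → inactive
F = F_att + ΣF_rep = (20.9620,2.5000)
Δp = p'−p = (5.2405,0.6250); α = Δx/Fx = (10481/2000) / (10481/500) = 1/4
check: Δy/Fy = (5/8) / (5/2) = 1/4 ✓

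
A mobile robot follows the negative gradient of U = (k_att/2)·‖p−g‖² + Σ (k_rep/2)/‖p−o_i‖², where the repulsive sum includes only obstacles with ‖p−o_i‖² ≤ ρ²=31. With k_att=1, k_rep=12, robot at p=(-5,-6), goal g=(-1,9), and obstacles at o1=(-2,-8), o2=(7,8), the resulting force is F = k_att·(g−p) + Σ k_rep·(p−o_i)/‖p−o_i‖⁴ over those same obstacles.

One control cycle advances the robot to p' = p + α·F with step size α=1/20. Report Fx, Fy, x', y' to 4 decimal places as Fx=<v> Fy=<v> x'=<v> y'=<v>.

F_att = 1·(g−p) = 1·(4,15) = (4.0000,15.0000)
o1: d²=13 ≤ ρ²=31; F_rep = 12·(-3,2)/13² = (-0.2130,0.1420)
o2: d²=340 > ρ²=31 → inactive
F = F_att + ΣF_rep = (3.7870,15.1420)
p' = p + 1/20·F = (-4.8107,-5.2429)

Fx=3.7870 Fy=15.1420 x'=-4.8107 y'=-5.2429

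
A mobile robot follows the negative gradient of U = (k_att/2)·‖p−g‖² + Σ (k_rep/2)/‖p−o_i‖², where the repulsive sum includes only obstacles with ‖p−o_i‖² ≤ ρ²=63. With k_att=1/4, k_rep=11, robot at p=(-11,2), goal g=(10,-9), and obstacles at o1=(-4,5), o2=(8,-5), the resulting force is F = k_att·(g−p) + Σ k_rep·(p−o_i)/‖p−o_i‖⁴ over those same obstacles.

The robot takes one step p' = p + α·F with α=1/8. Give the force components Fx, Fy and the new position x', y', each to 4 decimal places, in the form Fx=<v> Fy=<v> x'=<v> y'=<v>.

Fx=5.2271 Fy=-2.7598 x'=-10.3466 y'=1.6550

F_att = 1/4·(g−p) = 1/4·(21,-11) = (5.2500,-2.7500)
o1: d²=58 ≤ ρ²=63; F_rep = 11·(-7,-3)/58² = (-0.0229,-0.0098)
o2: d²=410 > ρ²=63 → inactive
F = F_att + ΣF_rep = (5.2271,-2.7598)
p' = p + 1/8·F = (-10.3466,1.6550)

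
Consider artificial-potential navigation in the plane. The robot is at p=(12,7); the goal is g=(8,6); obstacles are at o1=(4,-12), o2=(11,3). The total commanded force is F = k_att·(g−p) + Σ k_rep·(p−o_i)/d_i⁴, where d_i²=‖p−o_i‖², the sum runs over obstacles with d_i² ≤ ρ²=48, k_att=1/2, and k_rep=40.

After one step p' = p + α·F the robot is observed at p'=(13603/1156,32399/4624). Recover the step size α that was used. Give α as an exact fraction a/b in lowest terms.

F_att = 1/2·(g−p) = 1/2·(-4,-1) = (-2.0000,-0.5000)
o1: d²=425 > ρ²=48 → inactive
o2: d²=17 ≤ ρ²=48; F_rep = 40·(1,4)/17² = (0.1384,0.5536)
F = F_att + ΣF_rep = (-1.8616,0.0536)
Δp = p'−p = (-0.2327,0.0067); α = Δx/Fx = (-269/1156) / (-538/289) = 1/8
check: Δy/Fy = (31/4624) / (31/578) = 1/8 ✓

α = 1/8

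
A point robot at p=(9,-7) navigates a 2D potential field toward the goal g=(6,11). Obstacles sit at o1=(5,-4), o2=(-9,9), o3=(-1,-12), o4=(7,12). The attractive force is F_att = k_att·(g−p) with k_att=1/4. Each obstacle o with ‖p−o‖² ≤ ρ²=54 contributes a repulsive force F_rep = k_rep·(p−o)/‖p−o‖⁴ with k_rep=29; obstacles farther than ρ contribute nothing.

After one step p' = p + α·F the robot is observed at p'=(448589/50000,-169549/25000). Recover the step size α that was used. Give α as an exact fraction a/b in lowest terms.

α = 1/20

F_att = 1/4·(g−p) = 1/4·(-3,18) = (-0.7500,4.5000)
o1: d²=25 ≤ ρ²=54; F_rep = 29·(4,-3)/25² = (0.1856,-0.1392)
o2: d²=580 > ρ²=54 → inactive
o3: d²=125 > ρ²=54 → inactive
o4: d²=365 > ρ²=54 → inactive
F = F_att + ΣF_rep = (-0.5644,4.3608)
Δp = p'−p = (-0.0282,0.2180); α = Δx/Fx = (-1411/50000) / (-1411/2500) = 1/20
check: Δy/Fy = (5451/25000) / (5451/1250) = 1/20 ✓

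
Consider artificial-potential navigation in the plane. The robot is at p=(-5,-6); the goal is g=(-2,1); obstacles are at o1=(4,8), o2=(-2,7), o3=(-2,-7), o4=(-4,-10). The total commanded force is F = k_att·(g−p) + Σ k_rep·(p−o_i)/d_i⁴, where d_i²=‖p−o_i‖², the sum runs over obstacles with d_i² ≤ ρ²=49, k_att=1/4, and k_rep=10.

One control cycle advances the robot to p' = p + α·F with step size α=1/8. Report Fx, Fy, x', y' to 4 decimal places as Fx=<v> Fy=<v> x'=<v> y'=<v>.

F_att = 1/4·(g−p) = 1/4·(3,7) = (0.7500,1.7500)
o1: d²=277 > ρ²=49 → inactive
o2: d²=178 > ρ²=49 → inactive
o3: d²=10 ≤ ρ²=49; F_rep = 10·(-3,1)/10² = (-0.3000,0.1000)
o4: d²=17 ≤ ρ²=49; F_rep = 10·(-1,4)/17² = (-0.0346,0.1384)
F = F_att + ΣF_rep = (0.4154,1.9884)
p' = p + 1/8·F = (-4.9481,-5.7514)

Fx=0.4154 Fy=1.9884 x'=-4.9481 y'=-5.7514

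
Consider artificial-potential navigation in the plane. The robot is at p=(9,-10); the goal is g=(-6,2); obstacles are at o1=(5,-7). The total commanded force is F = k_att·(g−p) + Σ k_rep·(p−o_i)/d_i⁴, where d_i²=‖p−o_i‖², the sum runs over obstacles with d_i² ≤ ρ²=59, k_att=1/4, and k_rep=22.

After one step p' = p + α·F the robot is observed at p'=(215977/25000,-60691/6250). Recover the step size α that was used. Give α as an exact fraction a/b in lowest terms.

α = 1/10

F_att = 1/4·(g−p) = 1/4·(-15,12) = (-3.7500,3.0000)
o1: d²=25 ≤ ρ²=59; F_rep = 22·(4,-3)/25² = (0.1408,-0.1056)
F = F_att + ΣF_rep = (-3.6092,2.8944)
Δp = p'−p = (-0.3609,0.2894); α = Δx/Fx = (-9023/25000) / (-9023/2500) = 1/10
check: Δy/Fy = (1809/6250) / (1809/625) = 1/10 ✓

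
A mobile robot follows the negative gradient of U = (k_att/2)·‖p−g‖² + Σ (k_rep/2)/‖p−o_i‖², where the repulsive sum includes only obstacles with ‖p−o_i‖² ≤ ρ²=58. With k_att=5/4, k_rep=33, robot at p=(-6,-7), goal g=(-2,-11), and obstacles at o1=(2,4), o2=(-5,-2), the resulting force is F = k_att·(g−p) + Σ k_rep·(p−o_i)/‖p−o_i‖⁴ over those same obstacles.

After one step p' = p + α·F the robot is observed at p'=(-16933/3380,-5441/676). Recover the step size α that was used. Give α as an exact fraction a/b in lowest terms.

F_att = 5/4·(g−p) = 5/4·(4,-4) = (5.0000,-5.0000)
o1: d²=185 > ρ²=58 → inactive
o2: d²=26 ≤ ρ²=58; F_rep = 33·(-1,-5)/26² = (-0.0488,-0.2441)
F = F_att + ΣF_rep = (4.9512,-5.2441)
Δp = p'−p = (0.9902,-1.0488); α = Δx/Fx = (3347/3380) / (3347/676) = 1/5
check: Δy/Fy = (-709/676) / (-3545/676) = 1/5 ✓

α = 1/5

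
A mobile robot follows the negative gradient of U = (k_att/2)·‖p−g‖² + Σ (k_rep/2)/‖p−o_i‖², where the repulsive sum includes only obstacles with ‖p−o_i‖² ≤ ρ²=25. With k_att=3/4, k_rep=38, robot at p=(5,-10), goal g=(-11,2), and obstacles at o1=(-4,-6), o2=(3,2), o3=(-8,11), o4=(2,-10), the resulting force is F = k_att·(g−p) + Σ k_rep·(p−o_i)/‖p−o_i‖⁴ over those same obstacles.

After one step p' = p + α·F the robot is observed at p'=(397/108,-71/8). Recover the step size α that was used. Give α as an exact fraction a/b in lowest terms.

F_att = 3/4·(g−p) = 3/4·(-16,12) = (-12.0000,9.0000)
o1: d²=97 > ρ²=25 → inactive
o2: d²=148 > ρ²=25 → inactive
o3: d²=610 > ρ²=25 → inactive
o4: d²=9 ≤ ρ²=25; F_rep = 38·(3,0)/9² = (1.4074,0.0000)
F = F_att + ΣF_rep = (-10.5926,9.0000)
Δp = p'−p = (-1.3241,1.1250); α = Δx/Fx = (-143/108) / (-286/27) = 1/8
check: Δy/Fy = (9/8) / (9) = 1/8 ✓

α = 1/8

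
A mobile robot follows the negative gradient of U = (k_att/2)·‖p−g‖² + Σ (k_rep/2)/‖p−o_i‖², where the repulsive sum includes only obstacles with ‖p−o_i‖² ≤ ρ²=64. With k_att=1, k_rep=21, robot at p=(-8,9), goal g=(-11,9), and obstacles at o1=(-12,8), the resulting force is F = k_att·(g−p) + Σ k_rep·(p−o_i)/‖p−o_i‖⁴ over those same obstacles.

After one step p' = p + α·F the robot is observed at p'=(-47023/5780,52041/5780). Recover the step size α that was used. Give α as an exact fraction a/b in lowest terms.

α = 1/20

F_att = 1·(g−p) = 1·(-3,0) = (-3.0000,0.0000)
o1: d²=17 ≤ ρ²=64; F_rep = 21·(4,1)/17² = (0.2907,0.0727)
F = F_att + ΣF_rep = (-2.7093,0.0727)
Δp = p'−p = (-0.1355,0.0036); α = Δx/Fx = (-783/5780) / (-783/289) = 1/20
check: Δy/Fy = (21/5780) / (21/289) = 1/20 ✓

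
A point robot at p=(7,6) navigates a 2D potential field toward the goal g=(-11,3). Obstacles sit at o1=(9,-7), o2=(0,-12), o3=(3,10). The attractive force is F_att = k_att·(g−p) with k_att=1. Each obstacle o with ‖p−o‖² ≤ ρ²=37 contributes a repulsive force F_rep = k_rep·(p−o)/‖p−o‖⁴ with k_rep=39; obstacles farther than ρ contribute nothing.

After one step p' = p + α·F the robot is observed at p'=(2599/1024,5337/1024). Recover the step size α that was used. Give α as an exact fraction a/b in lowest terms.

α = 1/4

F_att = 1·(g−p) = 1·(-18,-3) = (-18.0000,-3.0000)
o1: d²=173 > ρ²=37 → inactive
o2: d²=373 > ρ²=37 → inactive
o3: d²=32 ≤ ρ²=37; F_rep = 39·(4,-4)/32² = (0.1523,-0.1523)
F = F_att + ΣF_rep = (-17.8477,-3.1523)
Δp = p'−p = (-4.4619,-0.7881); α = Δx/Fx = (-4569/1024) / (-4569/256) = 1/4
check: Δy/Fy = (-807/1024) / (-807/256) = 1/4 ✓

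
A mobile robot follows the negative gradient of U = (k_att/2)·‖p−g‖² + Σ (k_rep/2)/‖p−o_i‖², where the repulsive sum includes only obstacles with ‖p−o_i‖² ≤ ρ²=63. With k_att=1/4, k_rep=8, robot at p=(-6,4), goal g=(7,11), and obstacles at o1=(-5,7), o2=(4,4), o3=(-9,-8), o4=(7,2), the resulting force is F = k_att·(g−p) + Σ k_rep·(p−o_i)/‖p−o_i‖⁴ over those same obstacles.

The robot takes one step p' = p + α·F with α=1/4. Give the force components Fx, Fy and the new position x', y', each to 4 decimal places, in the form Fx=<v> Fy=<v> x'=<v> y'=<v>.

Fx=3.1700 Fy=1.5100 x'=-5.2075 y'=4.3775

F_att = 1/4·(g−p) = 1/4·(13,7) = (3.2500,1.7500)
o1: d²=10 ≤ ρ²=63; F_rep = 8·(-1,-3)/10² = (-0.0800,-0.2400)
o2: d²=100 > ρ²=63 → inactive
o3: d²=153 > ρ²=63 → inactive
o4: d²=173 > ρ²=63 → inactive
F = F_att + ΣF_rep = (3.1700,1.5100)
p' = p + 1/4·F = (-5.2075,4.3775)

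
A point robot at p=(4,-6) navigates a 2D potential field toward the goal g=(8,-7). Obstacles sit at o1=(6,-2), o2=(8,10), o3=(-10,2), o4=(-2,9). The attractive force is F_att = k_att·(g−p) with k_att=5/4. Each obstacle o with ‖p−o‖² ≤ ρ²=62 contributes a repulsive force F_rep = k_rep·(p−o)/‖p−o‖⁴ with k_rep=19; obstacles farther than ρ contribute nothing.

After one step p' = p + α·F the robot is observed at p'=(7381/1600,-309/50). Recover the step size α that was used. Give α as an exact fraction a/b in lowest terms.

α = 1/8

F_att = 5/4·(g−p) = 5/4·(4,-1) = (5.0000,-1.2500)
o1: d²=20 ≤ ρ²=62; F_rep = 19·(-2,-4)/20² = (-0.0950,-0.1900)
o2: d²=272 > ρ²=62 → inactive
o3: d²=260 > ρ²=62 → inactive
o4: d²=261 > ρ²=62 → inactive
F = F_att + ΣF_rep = (4.9050,-1.4400)
Δp = p'−p = (0.6131,-0.1800); α = Δx/Fx = (981/1600) / (981/200) = 1/8
check: Δy/Fy = (-9/50) / (-36/25) = 1/8 ✓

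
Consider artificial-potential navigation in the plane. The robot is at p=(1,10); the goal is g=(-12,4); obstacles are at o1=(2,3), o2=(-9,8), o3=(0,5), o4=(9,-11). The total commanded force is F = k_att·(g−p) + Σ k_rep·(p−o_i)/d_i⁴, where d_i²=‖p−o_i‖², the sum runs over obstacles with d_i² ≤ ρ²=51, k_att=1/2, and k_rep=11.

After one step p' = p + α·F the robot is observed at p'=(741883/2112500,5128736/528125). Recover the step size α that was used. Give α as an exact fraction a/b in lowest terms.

α = 1/10

F_att = 1/2·(g−p) = 1/2·(-13,-6) = (-6.5000,-3.0000)
o1: d²=50 ≤ ρ²=51; F_rep = 11·(-1,7)/50² = (-0.0044,0.0308)
o2: d²=104 > ρ²=51 → inactive
o3: d²=26 ≤ ρ²=51; F_rep = 11·(1,5)/26² = (0.0163,0.0814)
o4: d²=505 > ρ²=51 → inactive
F = F_att + ΣF_rep = (-6.4881,-2.8878)
Δp = p'−p = (-0.6488,-0.2888); α = Δx/Fx = (-1370617/2112500) / (-1370617/211250) = 1/10
check: Δy/Fy = (-152514/528125) / (-305028/105625) = 1/10 ✓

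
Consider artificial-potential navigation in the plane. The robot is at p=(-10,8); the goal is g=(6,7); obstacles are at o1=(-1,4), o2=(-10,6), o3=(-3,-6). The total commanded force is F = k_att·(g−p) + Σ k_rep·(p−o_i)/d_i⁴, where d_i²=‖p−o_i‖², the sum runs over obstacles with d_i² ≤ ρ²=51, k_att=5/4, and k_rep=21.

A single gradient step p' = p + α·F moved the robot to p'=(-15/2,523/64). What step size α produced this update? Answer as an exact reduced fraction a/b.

α = 1/8

F_att = 5/4·(g−p) = 5/4·(16,-1) = (20.0000,-1.2500)
o1: d²=97 > ρ²=51 → inactive
o2: d²=4 ≤ ρ²=51; F_rep = 21·(0,2)/4² = (0.0000,2.6250)
o3: d²=245 > ρ²=51 → inactive
F = F_att + ΣF_rep = (20.0000,1.3750)
Δp = p'−p = (2.5000,0.1719); α = Δx/Fx = (5/2) / (20) = 1/8
check: Δy/Fy = (11/64) / (11/8) = 1/8 ✓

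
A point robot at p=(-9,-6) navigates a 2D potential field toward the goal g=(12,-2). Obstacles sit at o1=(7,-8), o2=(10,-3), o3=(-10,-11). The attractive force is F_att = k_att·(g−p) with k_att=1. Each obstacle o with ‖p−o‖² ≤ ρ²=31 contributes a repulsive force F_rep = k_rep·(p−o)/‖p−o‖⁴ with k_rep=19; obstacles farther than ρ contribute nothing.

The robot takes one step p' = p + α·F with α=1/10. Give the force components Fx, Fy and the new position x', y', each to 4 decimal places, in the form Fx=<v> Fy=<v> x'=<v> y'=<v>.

F_att = 1·(g−p) = 1·(21,4) = (21.0000,4.0000)
o1: d²=260 > ρ²=31 → inactive
o2: d²=370 > ρ²=31 → inactive
o3: d²=26 ≤ ρ²=31; F_rep = 19·(1,5)/26² = (0.0281,0.1405)
F = F_att + ΣF_rep = (21.0281,4.1405)
p' = p + 1/10·F = (-6.8972,-5.5859)

Fx=21.0281 Fy=4.1405 x'=-6.8972 y'=-5.5859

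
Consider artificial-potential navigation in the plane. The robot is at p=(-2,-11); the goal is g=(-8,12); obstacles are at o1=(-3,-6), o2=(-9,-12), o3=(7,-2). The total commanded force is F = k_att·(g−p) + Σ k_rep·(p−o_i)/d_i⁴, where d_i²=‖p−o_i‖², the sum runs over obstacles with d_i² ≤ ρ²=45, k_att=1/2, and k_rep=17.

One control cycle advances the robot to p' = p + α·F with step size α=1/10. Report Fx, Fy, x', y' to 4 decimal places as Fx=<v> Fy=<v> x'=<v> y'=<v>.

Fx=-2.9749 Fy=11.3743 x'=-2.2975 y'=-9.8626

F_att = 1/2·(g−p) = 1/2·(-6,23) = (-3.0000,11.5000)
o1: d²=26 ≤ ρ²=45; F_rep = 17·(1,-5)/26² = (0.0251,-0.1257)
o2: d²=50 > ρ²=45 → inactive
o3: d²=162 > ρ²=45 → inactive
F = F_att + ΣF_rep = (-2.9749,11.3743)
p' = p + 1/10·F = (-2.2975,-9.8626)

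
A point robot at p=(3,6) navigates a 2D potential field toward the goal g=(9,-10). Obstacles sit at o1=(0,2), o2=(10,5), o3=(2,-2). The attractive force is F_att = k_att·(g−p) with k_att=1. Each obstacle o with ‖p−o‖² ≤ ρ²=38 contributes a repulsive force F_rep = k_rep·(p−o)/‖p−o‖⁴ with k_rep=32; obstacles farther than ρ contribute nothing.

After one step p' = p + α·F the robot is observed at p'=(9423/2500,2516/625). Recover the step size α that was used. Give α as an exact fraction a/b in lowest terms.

α = 1/8

F_att = 1·(g−p) = 1·(6,-16) = (6.0000,-16.0000)
o1: d²=25 ≤ ρ²=38; F_rep = 32·(3,4)/25² = (0.1536,0.2048)
o2: d²=50 > ρ²=38 → inactive
o3: d²=65 > ρ²=38 → inactive
F = F_att + ΣF_rep = (6.1536,-15.7952)
Δp = p'−p = (0.7692,-1.9744); α = Δx/Fx = (1923/2500) / (3846/625) = 1/8
check: Δy/Fy = (-1234/625) / (-9872/625) = 1/8 ✓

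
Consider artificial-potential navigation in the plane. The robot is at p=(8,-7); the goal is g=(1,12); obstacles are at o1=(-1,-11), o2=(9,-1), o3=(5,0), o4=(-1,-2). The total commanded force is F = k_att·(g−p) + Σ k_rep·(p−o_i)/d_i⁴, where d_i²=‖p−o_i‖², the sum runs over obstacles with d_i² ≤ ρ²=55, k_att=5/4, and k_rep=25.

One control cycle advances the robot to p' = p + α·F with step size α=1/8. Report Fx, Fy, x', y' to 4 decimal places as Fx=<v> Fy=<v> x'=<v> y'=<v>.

F_att = 5/4·(g−p) = 5/4·(-7,19) = (-8.7500,23.7500)
o1: d²=97 > ρ²=55 → inactive
o2: d²=37 ≤ ρ²=55; F_rep = 25·(-1,-6)/37² = (-0.0183,-0.1096)
o3: d²=58 > ρ²=55 → inactive
o4: d²=106 > ρ²=55 → inactive
F = F_att + ΣF_rep = (-8.7683,23.6404)
p' = p + 1/8·F = (6.9040,-4.0449)

Fx=-8.7683 Fy=23.6404 x'=6.9040 y'=-4.0449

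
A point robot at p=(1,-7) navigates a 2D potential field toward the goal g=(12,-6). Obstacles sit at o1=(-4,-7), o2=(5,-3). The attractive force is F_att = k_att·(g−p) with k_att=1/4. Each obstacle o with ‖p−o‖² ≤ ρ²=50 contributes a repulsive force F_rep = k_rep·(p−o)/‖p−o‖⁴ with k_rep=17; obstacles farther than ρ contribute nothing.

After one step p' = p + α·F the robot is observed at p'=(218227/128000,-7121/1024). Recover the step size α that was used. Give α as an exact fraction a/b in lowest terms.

α = 1/4

F_att = 1/4·(g−p) = 1/4·(11,1) = (2.7500,0.2500)
o1: d²=25 ≤ ρ²=50; F_rep = 17·(5,0)/25² = (0.1360,0.0000)
o2: d²=32 ≤ ρ²=50; F_rep = 17·(-4,-4)/32² = (-0.0664,-0.0664)
F = F_att + ΣF_rep = (2.8196,0.1836)
Δp = p'−p = (0.7049,0.0459); α = Δx/Fx = (90227/128000) / (90227/32000) = 1/4
check: Δy/Fy = (47/1024) / (47/256) = 1/4 ✓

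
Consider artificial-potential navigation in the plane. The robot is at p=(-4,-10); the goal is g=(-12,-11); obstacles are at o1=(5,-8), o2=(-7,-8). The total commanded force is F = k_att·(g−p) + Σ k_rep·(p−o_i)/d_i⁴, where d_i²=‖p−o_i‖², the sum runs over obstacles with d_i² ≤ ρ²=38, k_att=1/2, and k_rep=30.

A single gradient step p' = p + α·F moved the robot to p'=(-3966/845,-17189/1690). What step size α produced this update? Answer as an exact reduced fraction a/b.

α = 1/5

F_att = 1/2·(g−p) = 1/2·(-8,-1) = (-4.0000,-0.5000)
o1: d²=85 > ρ²=38 → inactive
o2: d²=13 ≤ ρ²=38; F_rep = 30·(3,-2)/13² = (0.5325,-0.3550)
F = F_att + ΣF_rep = (-3.4675,-0.8550)
Δp = p'−p = (-0.6935,-0.1710); α = Δx/Fx = (-586/845) / (-586/169) = 1/5
check: Δy/Fy = (-289/1690) / (-289/338) = 1/5 ✓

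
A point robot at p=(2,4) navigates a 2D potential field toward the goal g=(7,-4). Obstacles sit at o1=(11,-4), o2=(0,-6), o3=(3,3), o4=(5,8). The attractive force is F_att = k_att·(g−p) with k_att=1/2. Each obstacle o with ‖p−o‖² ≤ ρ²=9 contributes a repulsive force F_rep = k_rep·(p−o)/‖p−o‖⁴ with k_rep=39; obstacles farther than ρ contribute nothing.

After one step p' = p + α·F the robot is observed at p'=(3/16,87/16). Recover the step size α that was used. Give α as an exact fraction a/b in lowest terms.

α = 1/4

F_att = 1/2·(g−p) = 1/2·(5,-8) = (2.5000,-4.0000)
o1: d²=145 > ρ²=9 → inactive
o2: d²=104 > ρ²=9 → inactive
o3: d²=2 ≤ ρ²=9; F_rep = 39·(-1,1)/2² = (-9.7500,9.7500)
o4: d²=25 > ρ²=9 → inactive
F = F_att + ΣF_rep = (-7.2500,5.7500)
Δp = p'−p = (-1.8125,1.4375); α = Δx/Fx = (-29/16) / (-29/4) = 1/4
check: Δy/Fy = (23/16) / (23/4) = 1/4 ✓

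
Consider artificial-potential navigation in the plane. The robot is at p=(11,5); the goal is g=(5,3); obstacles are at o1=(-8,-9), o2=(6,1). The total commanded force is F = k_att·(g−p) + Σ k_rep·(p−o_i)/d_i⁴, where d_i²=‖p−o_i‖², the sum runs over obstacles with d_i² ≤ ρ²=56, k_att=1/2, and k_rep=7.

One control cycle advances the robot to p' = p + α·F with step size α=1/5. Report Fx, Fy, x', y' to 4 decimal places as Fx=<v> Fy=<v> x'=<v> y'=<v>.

F_att = 1/2·(g−p) = 1/2·(-6,-2) = (-3.0000,-1.0000)
o1: d²=557 > ρ²=56 → inactive
o2: d²=41 ≤ ρ²=56; F_rep = 7·(5,4)/41² = (0.0208,0.0167)
F = F_att + ΣF_rep = (-2.9792,-0.9833)
p' = p + 1/5·F = (10.4042,4.8033)

Fx=-2.9792 Fy=-0.9833 x'=10.4042 y'=4.8033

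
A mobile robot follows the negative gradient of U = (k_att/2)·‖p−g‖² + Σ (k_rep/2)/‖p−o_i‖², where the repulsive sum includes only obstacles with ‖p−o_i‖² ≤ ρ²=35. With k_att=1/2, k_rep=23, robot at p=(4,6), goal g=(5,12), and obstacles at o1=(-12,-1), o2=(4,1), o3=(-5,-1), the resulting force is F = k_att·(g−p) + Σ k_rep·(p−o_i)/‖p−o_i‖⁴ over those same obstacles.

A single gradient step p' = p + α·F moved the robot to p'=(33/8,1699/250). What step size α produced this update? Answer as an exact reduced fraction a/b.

α = 1/4

F_att = 1/2·(g−p) = 1/2·(1,6) = (0.5000,3.0000)
o1: d²=305 > ρ²=35 → inactive
o2: d²=25 ≤ ρ²=35; F_rep = 23·(0,5)/25² = (0.0000,0.1840)
o3: d²=130 > ρ²=35 → inactive
F = F_att + ΣF_rep = (0.5000,3.1840)
Δp = p'−p = (0.1250,0.7960); α = Δx/Fx = (1/8) / (1/2) = 1/4
check: Δy/Fy = (199/250) / (398/125) = 1/4 ✓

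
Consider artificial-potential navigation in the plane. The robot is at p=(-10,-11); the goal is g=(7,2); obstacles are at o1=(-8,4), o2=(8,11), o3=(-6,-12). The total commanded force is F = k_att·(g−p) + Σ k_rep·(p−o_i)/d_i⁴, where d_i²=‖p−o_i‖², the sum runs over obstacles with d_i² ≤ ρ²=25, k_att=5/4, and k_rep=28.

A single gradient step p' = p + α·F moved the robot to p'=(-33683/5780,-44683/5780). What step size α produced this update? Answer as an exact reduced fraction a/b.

F_att = 5/4·(g−p) = 5/4·(17,13) = (21.2500,16.2500)
o1: d²=229 > ρ²=25 → inactive
o2: d²=808 > ρ²=25 → inactive
o3: d²=17 ≤ ρ²=25; F_rep = 28·(-4,1)/17² = (-0.3875,0.0969)
F = F_att + ΣF_rep = (20.8625,16.3469)
Δp = p'−p = (4.1725,3.2694); α = Δx/Fx = (24117/5780) / (24117/1156) = 1/5
check: Δy/Fy = (18897/5780) / (18897/1156) = 1/5 ✓

α = 1/5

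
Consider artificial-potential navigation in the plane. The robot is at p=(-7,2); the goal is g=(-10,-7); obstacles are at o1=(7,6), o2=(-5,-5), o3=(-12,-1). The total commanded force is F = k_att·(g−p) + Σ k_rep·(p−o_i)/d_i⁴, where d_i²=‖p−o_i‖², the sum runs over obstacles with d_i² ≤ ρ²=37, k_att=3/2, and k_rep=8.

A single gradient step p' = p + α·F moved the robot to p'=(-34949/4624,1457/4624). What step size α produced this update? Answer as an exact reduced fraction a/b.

α = 1/8

F_att = 3/2·(g−p) = 3/2·(-3,-9) = (-4.5000,-13.5000)
o1: d²=212 > ρ²=37 → inactive
o2: d²=53 > ρ²=37 → inactive
o3: d²=34 ≤ ρ²=37; F_rep = 8·(5,3)/34² = (0.0346,0.0208)
F = F_att + ΣF_rep = (-4.4654,-13.4792)
Δp = p'−p = (-0.5582,-1.6849); α = Δx/Fx = (-2581/4624) / (-2581/578) = 1/8
check: Δy/Fy = (-7791/4624) / (-7791/578) = 1/8 ✓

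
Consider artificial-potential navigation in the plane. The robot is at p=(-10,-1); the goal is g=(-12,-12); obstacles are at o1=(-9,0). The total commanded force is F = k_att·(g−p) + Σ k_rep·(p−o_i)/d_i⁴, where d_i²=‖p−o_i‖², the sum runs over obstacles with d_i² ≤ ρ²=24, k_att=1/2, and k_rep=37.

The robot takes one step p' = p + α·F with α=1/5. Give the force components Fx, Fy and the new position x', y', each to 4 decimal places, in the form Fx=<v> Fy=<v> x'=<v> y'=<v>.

F_att = 1/2·(g−p) = 1/2·(-2,-11) = (-1.0000,-5.5000)
o1: d²=2 ≤ ρ²=24; F_rep = 37·(-1,-1)/2² = (-9.2500,-9.2500)
F = F_att + ΣF_rep = (-10.2500,-14.7500)
p' = p + 1/5·F = (-12.0500,-3.9500)

Fx=-10.2500 Fy=-14.7500 x'=-12.0500 y'=-3.9500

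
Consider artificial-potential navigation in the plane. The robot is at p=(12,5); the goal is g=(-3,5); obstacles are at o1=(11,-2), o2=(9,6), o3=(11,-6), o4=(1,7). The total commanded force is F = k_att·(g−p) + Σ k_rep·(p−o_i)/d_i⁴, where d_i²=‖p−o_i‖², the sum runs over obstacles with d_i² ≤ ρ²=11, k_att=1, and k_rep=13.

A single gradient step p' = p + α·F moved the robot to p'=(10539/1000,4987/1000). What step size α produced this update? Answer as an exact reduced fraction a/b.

α = 1/10

F_att = 1·(g−p) = 1·(-15,0) = (-15.0000,0.0000)
o1: d²=50 > ρ²=11 → inactive
o2: d²=10 ≤ ρ²=11; F_rep = 13·(3,-1)/10² = (0.3900,-0.1300)
o3: d²=122 > ρ²=11 → inactive
o4: d²=125 > ρ²=11 → inactive
F = F_att + ΣF_rep = (-14.6100,-0.1300)
Δp = p'−p = (-1.4610,-0.0130); α = Δx/Fx = (-1461/1000) / (-1461/100) = 1/10
check: Δy/Fy = (-13/1000) / (-13/100) = 1/10 ✓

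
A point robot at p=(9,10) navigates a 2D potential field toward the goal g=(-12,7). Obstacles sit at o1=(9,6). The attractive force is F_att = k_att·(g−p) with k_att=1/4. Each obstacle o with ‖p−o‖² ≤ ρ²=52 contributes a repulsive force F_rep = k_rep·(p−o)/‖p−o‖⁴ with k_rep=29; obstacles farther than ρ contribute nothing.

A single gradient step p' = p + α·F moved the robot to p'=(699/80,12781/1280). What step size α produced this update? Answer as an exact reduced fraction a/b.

α = 1/20

F_att = 1/4·(g−p) = 1/4·(-21,-3) = (-5.2500,-0.7500)
o1: d²=16 ≤ ρ²=52; F_rep = 29·(0,4)/16² = (0.0000,0.4531)
F = F_att + ΣF_rep = (-5.2500,-0.2969)
Δp = p'−p = (-0.2625,-0.0148); α = Δx/Fx = (-21/80) / (-21/4) = 1/20
check: Δy/Fy = (-19/1280) / (-19/64) = 1/20 ✓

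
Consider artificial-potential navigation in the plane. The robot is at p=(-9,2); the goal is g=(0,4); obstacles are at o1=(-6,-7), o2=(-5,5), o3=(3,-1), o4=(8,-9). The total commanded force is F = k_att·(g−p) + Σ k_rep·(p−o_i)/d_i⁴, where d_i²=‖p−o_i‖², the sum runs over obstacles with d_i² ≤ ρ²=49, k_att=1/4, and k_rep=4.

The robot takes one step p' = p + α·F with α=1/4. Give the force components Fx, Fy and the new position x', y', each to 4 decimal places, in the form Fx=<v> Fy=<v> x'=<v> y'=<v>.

F_att = 1/4·(g−p) = 1/4·(9,2) = (2.2500,0.5000)
o1: d²=90 > ρ²=49 → inactive
o2: d²=25 ≤ ρ²=49; F_rep = 4·(-4,-3)/25² = (-0.0256,-0.0192)
o3: d²=153 > ρ²=49 → inactive
o4: d²=410 > ρ²=49 → inactive
F = F_att + ΣF_rep = (2.2244,0.4808)
p' = p + 1/4·F = (-8.4439,2.1202)

Fx=2.2244 Fy=0.4808 x'=-8.4439 y'=2.1202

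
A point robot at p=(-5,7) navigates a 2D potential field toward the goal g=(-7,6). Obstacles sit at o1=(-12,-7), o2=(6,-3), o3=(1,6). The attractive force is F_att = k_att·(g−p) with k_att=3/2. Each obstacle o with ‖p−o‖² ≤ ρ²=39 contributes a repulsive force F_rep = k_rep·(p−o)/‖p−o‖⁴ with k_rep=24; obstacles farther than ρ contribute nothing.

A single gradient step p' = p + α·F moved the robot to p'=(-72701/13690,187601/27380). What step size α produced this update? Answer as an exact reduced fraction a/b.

α = 1/10

F_att = 3/2·(g−p) = 3/2·(-2,-1) = (-3.0000,-1.5000)
o1: d²=245 > ρ²=39 → inactive
o2: d²=221 > ρ²=39 → inactive
o3: d²=37 ≤ ρ²=39; F_rep = 24·(-6,1)/37² = (-0.1052,0.0175)
F = F_att + ΣF_rep = (-3.1052,-1.4825)
Δp = p'−p = (-0.3105,-0.1482); α = Δx/Fx = (-4251/13690) / (-4251/1369) = 1/10
check: Δy/Fy = (-4059/27380) / (-4059/2738) = 1/10 ✓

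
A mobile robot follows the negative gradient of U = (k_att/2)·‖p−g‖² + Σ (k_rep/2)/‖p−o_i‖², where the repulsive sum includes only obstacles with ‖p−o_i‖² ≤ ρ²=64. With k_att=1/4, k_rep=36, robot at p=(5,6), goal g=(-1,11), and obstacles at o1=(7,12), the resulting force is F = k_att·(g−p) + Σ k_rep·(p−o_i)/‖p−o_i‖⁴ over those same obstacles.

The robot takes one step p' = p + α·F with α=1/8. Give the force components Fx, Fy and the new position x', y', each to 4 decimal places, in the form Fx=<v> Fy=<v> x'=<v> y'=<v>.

F_att = 1/4·(g−p) = 1/4·(-6,5) = (-1.5000,1.2500)
o1: d²=40 ≤ ρ²=64; F_rep = 36·(-2,-6)/40² = (-0.0450,-0.1350)
F = F_att + ΣF_rep = (-1.5450,1.1150)
p' = p + 1/8·F = (4.8069,6.1394)

Fx=-1.5450 Fy=1.1150 x'=4.8069 y'=6.1394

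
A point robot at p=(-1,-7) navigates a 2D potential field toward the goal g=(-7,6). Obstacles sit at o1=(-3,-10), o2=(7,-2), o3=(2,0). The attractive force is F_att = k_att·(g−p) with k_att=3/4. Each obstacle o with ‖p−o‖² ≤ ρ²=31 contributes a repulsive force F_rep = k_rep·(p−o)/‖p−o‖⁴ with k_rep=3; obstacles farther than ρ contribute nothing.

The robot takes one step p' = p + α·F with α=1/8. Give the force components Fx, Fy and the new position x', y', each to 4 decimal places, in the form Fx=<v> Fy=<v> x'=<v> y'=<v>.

F_att = 3/4·(g−p) = 3/4·(-6,13) = (-4.5000,9.7500)
o1: d²=13 ≤ ρ²=31; F_rep = 3·(2,3)/13² = (0.0355,0.0533)
o2: d²=89 > ρ²=31 → inactive
o3: d²=58 > ρ²=31 → inactive
F = F_att + ΣF_rep = (-4.4645,9.8033)
p' = p + 1/8·F = (-1.5581,-5.7746)

Fx=-4.4645 Fy=9.8033 x'=-1.5581 y'=-5.7746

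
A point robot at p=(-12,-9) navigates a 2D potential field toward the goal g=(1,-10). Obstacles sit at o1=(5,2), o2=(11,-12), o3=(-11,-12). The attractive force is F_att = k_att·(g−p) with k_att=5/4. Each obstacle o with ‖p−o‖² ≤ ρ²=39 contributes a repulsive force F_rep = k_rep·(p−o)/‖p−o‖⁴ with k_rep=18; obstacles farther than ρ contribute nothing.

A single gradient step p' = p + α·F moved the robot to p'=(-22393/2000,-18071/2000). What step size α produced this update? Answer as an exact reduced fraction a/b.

α = 1/20

F_att = 5/4·(g−p) = 5/4·(13,-1) = (16.2500,-1.2500)
o1: d²=410 > ρ²=39 → inactive
o2: d²=538 > ρ²=39 → inactive
o3: d²=10 ≤ ρ²=39; F_rep = 18·(-1,3)/10² = (-0.1800,0.5400)
F = F_att + ΣF_rep = (16.0700,-0.7100)
Δp = p'−p = (0.8035,-0.0355); α = Δx/Fx = (1607/2000) / (1607/100) = 1/20
check: Δy/Fy = (-71/2000) / (-71/100) = 1/20 ✓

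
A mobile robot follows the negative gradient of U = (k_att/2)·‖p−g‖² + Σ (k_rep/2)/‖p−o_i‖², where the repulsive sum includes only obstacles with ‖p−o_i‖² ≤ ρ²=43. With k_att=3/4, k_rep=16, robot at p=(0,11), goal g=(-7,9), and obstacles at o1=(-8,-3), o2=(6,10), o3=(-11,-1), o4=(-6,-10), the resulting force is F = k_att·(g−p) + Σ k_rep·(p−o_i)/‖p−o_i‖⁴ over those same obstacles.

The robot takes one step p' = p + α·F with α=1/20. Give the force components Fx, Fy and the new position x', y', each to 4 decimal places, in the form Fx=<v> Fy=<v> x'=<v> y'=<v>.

F_att = 3/4·(g−p) = 3/4·(-7,-2) = (-5.2500,-1.5000)
o1: d²=260 > ρ²=43 → inactive
o2: d²=37 ≤ ρ²=43; F_rep = 16·(-6,1)/37² = (-0.0701,0.0117)
o3: d²=265 > ρ²=43 → inactive
o4: d²=477 > ρ²=43 → inactive
F = F_att + ΣF_rep = (-5.3201,-1.4883)
p' = p + 1/20·F = (-0.2660,10.9256)

Fx=-5.3201 Fy=-1.4883 x'=-0.2660 y'=10.9256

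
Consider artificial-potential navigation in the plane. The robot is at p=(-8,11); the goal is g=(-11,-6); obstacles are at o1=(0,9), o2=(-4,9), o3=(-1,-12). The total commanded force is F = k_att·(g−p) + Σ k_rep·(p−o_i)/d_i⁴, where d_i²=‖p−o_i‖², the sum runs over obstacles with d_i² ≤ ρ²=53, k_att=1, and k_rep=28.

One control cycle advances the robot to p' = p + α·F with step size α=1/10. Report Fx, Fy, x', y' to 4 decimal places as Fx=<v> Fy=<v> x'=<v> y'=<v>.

Fx=-3.2800 Fy=-16.8600 x'=-8.3280 y'=9.3140

F_att = 1·(g−p) = 1·(-3,-17) = (-3.0000,-17.0000)
o1: d²=68 > ρ²=53 → inactive
o2: d²=20 ≤ ρ²=53; F_rep = 28·(-4,2)/20² = (-0.2800,0.1400)
o3: d²=578 > ρ²=53 → inactive
F = F_att + ΣF_rep = (-3.2800,-16.8600)
p' = p + 1/10·F = (-8.3280,9.3140)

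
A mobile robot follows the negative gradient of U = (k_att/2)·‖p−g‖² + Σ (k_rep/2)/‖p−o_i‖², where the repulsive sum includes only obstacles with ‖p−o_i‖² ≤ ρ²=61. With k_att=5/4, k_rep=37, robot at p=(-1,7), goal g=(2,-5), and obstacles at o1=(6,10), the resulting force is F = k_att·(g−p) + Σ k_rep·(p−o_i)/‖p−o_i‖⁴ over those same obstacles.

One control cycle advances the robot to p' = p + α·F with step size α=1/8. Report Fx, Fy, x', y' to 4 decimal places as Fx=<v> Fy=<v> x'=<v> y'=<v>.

F_att = 5/4·(g−p) = 5/4·(3,-12) = (3.7500,-15.0000)
o1: d²=58 ≤ ρ²=61; F_rep = 37·(-7,-3)/58² = (-0.0770,-0.0330)
F = F_att + ΣF_rep = (3.6730,-15.0330)
p' = p + 1/8·F = (-0.5409,5.1209)

Fx=3.6730 Fy=-15.0330 x'=-0.5409 y'=5.1209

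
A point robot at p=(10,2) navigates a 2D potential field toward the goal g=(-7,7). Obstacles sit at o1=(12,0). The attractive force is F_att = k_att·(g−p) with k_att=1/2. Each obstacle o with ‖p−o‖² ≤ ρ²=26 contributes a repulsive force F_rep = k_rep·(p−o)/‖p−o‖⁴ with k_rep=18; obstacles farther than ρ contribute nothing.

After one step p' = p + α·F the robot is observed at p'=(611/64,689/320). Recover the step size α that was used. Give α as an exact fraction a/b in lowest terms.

F_att = 1/2·(g−p) = 1/2·(-17,5) = (-8.5000,2.5000)
o1: d²=8 ≤ ρ²=26; F_rep = 18·(-2,2)/8² = (-0.5625,0.5625)
F = F_att + ΣF_rep = (-9.0625,3.0625)
Δp = p'−p = (-0.4531,0.1531); α = Δx/Fx = (-29/64) / (-145/16) = 1/20
check: Δy/Fy = (49/320) / (49/16) = 1/20 ✓

α = 1/20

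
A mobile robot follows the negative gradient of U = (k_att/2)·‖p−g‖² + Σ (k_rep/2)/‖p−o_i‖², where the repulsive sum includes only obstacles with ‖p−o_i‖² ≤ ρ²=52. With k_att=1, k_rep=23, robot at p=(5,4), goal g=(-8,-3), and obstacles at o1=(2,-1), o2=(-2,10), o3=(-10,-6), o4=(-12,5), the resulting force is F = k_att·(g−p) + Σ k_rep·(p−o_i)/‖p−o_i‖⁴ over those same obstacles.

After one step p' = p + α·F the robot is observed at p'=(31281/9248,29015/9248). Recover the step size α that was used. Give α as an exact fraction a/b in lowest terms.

α = 1/8

F_att = 1·(g−p) = 1·(-13,-7) = (-13.0000,-7.0000)
o1: d²=34 ≤ ρ²=52; F_rep = 23·(3,5)/34² = (0.0597,0.0995)
o2: d²=85 > ρ²=52 → inactive
o3: d²=325 > ρ²=52 → inactive
o4: d²=290 > ρ²=52 → inactive
F = F_att + ΣF_rep = (-12.9403,-6.9005)
Δp = p'−p = (-1.6175,-0.8626); α = Δx/Fx = (-14959/9248) / (-14959/1156) = 1/8
check: Δy/Fy = (-7977/9248) / (-7977/1156) = 1/8 ✓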